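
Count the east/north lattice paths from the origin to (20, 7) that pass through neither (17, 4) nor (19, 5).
Number of paths = 694683

Inclusion–exclusion. Total paths: C(27, 20) = 888030. Through P₁: C(21, 17)·C(6, 3) = 119700. Through P₂: C(24, 19)·C(3, 1) = 127512. Since P₁ is strictly southwest of P₂, a monotone path through both must visit P₁ then P₂; paths through both = C(21, 17)·C(3, 2)·C(3, 1) = 53865. Avoid both = 888030 − 119700 − 127512 + 53865 = 694683.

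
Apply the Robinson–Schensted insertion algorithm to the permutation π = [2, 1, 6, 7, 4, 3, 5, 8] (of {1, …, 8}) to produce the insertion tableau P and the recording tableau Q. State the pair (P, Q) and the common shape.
P = [1, 3, 5, 8] / [2, 4, 7] / [6];  Q = [1, 3, 4, 8] / [2, 5, 7] / [6];  common shape = (4, 3, 1)

Row-insert the values π_1, π_2, … into P one at a time, bumping the leftmost entry strictly greater than the inserted value down to the next row. The recording tableau Q records, in position (i, j), the step at which that cell was added to P.
  Insert 2 (step 1): P = [2];  Q = [1]
  Insert 1 (step 2): P = [1] / [2];  Q = [1] / [2]
  Insert 6 (step 3): P = [1, 6] / [2];  Q = [1, 3] / [2]
  Insert 7 (step 4): P = [1, 6, 7] / [2];  Q = [1, 3, 4] / [2]
  Insert 4 (step 5): P = [1, 4, 7] / [2, 6];  Q = [1, 3, 4] / [2, 5]
  Insert 3 (step 6): P = [1, 3, 7] / [2, 4] / [6];  Q = [1, 3, 4] / [2, 5] / [6]
  Insert 5 (step 7): P = [1, 3, 5] / [2, 4, 7] / [6];  Q = [1, 3, 4] / [2, 5, 7] / [6]
  Insert 8 (step 8): P = [1, 3, 5, 8] / [2, 4, 7] / [6];  Q = [1, 3, 4, 8] / [2, 5, 7] / [6]
Final shape: (4, 3, 1).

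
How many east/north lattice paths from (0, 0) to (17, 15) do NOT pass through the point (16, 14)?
Number of paths = 274877370

Total paths from (0, 0) to (17, 15): C(32, 17) = 565722720. Paths through (16, 14): (paths (0, 0) → (16, 14)) × (paths (16, 14) → (17, 15)) = C(30, 16) · C(2, 1) = 145422675 · 2 = 290845350. Avoidance count = 565722720 − 290845350 = 274877370.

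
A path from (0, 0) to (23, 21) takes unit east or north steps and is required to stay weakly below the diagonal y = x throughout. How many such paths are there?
Number of paths = 251577050010

By the reflection principle (André's argument), the number of monotone paths to (23, 21) with n ≤ m that never go above y = x is C(44, 23) − C(44, 24) = 2012616400080 − 1761039350070 = 251577050010.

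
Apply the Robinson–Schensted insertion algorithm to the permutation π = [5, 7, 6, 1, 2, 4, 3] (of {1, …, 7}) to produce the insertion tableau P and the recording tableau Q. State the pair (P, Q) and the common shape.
P = [1, 2, 3] / [4, 6] / [5] / [7];  Q = [1, 2, 6] / [3, 5] / [4] / [7];  common shape = (3, 2, 1, 1)

Row-insert the values π_1, π_2, … into P one at a time, bumping the leftmost entry strictly greater than the inserted value down to the next row. The recording tableau Q records, in position (i, j), the step at which that cell was added to P.
  Insert 5 (step 1): P = [5];  Q = [1]
  Insert 7 (step 2): P = [5, 7];  Q = [1, 2]
  Insert 6 (step 3): P = [5, 6] / [7];  Q = [1, 2] / [3]
  Insert 1 (step 4): P = [1, 6] / [5] / [7];  Q = [1, 2] / [3] / [4]
  Insert 2 (step 5): P = [1, 2] / [5, 6] / [7];  Q = [1, 2] / [3, 5] / [4]
  Insert 4 (step 6): P = [1, 2, 4] / [5, 6] / [7];  Q = [1, 2, 6] / [3, 5] / [4]
  Insert 3 (step 7): P = [1, 2, 3] / [4, 6] / [5] / [7];  Q = [1, 2, 6] / [3, 5] / [4] / [7]
Final shape: (3, 2, 1, 1).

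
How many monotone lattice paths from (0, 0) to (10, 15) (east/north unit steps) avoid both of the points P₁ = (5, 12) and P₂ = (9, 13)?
Number of paths = 1522792

Inclusion–exclusion. Total paths: C(25, 10) = 3268760. Through P₁: C(17, 5)·C(8, 5) = 346528. Through P₂: C(22, 9)·C(3, 1) = 1492260. Since P₁ is strictly southwest of P₂, a monotone path through both must visit P₁ then P₂; paths through both = C(17, 5)·C(5, 4)·C(3, 1) = 92820. Avoid both = 3268760 − 346528 − 1492260 + 92820 = 1522792.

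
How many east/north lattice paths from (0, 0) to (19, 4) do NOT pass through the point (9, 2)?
Number of paths = 5225

Total paths from (0, 0) to (19, 4): C(23, 19) = 8855. Paths through (9, 2): (paths (0, 0) → (9, 2)) × (paths (9, 2) → (19, 4)) = C(11, 9) · C(12, 10) = 55 · 66 = 3630. Avoidance count = 8855 − 3630 = 5225.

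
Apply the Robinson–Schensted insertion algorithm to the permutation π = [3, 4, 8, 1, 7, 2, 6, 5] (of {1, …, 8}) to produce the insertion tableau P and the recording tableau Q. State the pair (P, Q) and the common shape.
P = [1, 2, 5] / [3, 4, 6] / [7] / [8];  Q = [1, 2, 3] / [4, 5, 7] / [6] / [8];  common shape = (3, 3, 1, 1)

Row-insert the values π_1, π_2, … into P one at a time, bumping the leftmost entry strictly greater than the inserted value down to the next row. The recording tableau Q records, in position (i, j), the step at which that cell was added to P.
  Insert 3 (step 1): P = [3];  Q = [1]
  Insert 4 (step 2): P = [3, 4];  Q = [1, 2]
  Insert 8 (step 3): P = [3, 4, 8];  Q = [1, 2, 3]
  Insert 1 (step 4): P = [1, 4, 8] / [3];  Q = [1, 2, 3] / [4]
  Insert 7 (step 5): P = [1, 4, 7] / [3, 8];  Q = [1, 2, 3] / [4, 5]
  Insert 2 (step 6): P = [1, 2, 7] / [3, 4] / [8];  Q = [1, 2, 3] / [4, 5] / [6]
  Insert 6 (step 7): P = [1, 2, 6] / [3, 4, 7] / [8];  Q = [1, 2, 3] / [4, 5, 7] / [6]
  Insert 5 (step 8): P = [1, 2, 5] / [3, 4, 6] / [7] / [8];  Q = [1, 2, 3] / [4, 5, 7] / [6] / [8]
Final shape: (3, 3, 1, 1).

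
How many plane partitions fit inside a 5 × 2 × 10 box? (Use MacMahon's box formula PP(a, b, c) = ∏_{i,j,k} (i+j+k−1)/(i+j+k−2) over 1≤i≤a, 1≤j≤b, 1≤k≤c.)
PP(5, 2, 10) = 2186184

Evaluate the triple product over i = 1..5, j = 1..2, k = 1..10. The factors are (2/1) · (3/2) · (4/3) · (5/4) · (6/5) · (7/6) · (8/7) · (9/8) · … (100 factors total). The numerators and denominators telescope so the product is an integer; carrying out the multiplication exactly gives PP(5, 2, 10) = 2186184.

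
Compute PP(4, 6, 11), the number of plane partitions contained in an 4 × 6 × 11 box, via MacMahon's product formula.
PP(4, 6, 11) = 14675134144320

Evaluate the triple product over i = 1..4, j = 1..6, k = 1..11. The factors are (2/1) · (3/2) · (4/3) · (5/4) · (6/5) · (7/6) · (8/7) · (9/8) · … (264 factors total). The numerators and denominators telescope so the product is an integer; carrying out the multiplication exactly gives PP(4, 6, 11) = 14675134144320.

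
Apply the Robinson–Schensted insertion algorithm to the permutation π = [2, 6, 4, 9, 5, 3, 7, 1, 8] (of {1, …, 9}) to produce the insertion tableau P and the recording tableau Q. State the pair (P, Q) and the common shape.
P = [1, 3, 5, 7, 8] / [2, 9] / [4] / [6];  Q = [1, 2, 4, 7, 9] / [3, 5] / [6] / [8];  common shape = (5, 2, 1, 1)

Row-insert the values π_1, π_2, … into P one at a time, bumping the leftmost entry strictly greater than the inserted value down to the next row. The recording tableau Q records, in position (i, j), the step at which that cell was added to P.
  Insert 2 (step 1): P = [2];  Q = [1]
  Insert 6 (step 2): P = [2, 6];  Q = [1, 2]
  Insert 4 (step 3): P = [2, 4] / [6];  Q = [1, 2] / [3]
  Insert 9 (step 4): P = [2, 4, 9] / [6];  Q = [1, 2, 4] / [3]
  Insert 5 (step 5): P = [2, 4, 5] / [6, 9];  Q = [1, 2, 4] / [3, 5]
  Insert 3 (step 6): P = [2, 3, 5] / [4, 9] / [6];  Q = [1, 2, 4] / [3, 5] / [6]
  Insert 7 (step 7): P = [2, 3, 5, 7] / [4, 9] / [6];  Q = [1, 2, 4, 7] / [3, 5] / [6]
  Insert 1 (step 8): P = [1, 3, 5, 7] / [2, 9] / [4] / [6];  Q = [1, 2, 4, 7] / [3, 5] / [6] / [8]
  Insert 8 (step 9): P = [1, 3, 5, 7, 8] / [2, 9] / [4] / [6];  Q = [1, 2, 4, 7, 9] / [3, 5] / [6] / [8]
Final shape: (5, 2, 1, 1).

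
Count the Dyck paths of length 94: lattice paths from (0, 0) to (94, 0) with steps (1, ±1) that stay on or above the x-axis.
C_47 = 33868773757191046886429490

These Dyck paths are counted by the Catalan number C_n = (1/(n + 1)) · C(2n, n). For n = 47: C_47 = (1/48) · C(94, 47) = 1625701140345170250548615520/48 = 33868773757191046886429490.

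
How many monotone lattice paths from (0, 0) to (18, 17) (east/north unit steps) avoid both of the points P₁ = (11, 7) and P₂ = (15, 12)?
Number of paths = 3169708482

Inclusion–exclusion. Total paths: C(35, 18) = 4537567650. Through P₁: C(18, 11)·C(17, 7) = 618913152. Through P₂: C(27, 15)·C(8, 3) = 973496160. Since P₁ is strictly southwest of P₂, a monotone path through both must visit P₁ then P₂; paths through both = C(18, 11)·C(9, 4)·C(8, 3) = 224550144. Avoid both = 4537567650 − 618913152 − 973496160 + 224550144 = 3169708482.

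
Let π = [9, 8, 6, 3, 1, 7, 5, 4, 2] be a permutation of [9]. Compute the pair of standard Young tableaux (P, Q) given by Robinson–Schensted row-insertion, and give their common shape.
P = [1, 2] / [3, 4] / [5, 7] / [6] / [8] / [9];  Q = [1, 6] / [2, 7] / [3, 8] / [4] / [5] / [9];  common shape = (2, 2, 2, 1, 1, 1)

Row-insert the values π_1, π_2, … into P one at a time, bumping the leftmost entry strictly greater than the inserted value down to the next row. The recording tableau Q records, in position (i, j), the step at which that cell was added to P.
  Insert 9 (step 1): P = [9];  Q = [1]
  Insert 8 (step 2): P = [8] / [9];  Q = [1] / [2]
  Insert 6 (step 3): P = [6] / [8] / [9];  Q = [1] / [2] / [3]
  Insert 3 (step 4): P = [3] / [6] / [8] / [9];  Q = [1] / [2] / [3] / [4]
  Insert 1 (step 5): P = [1] / [3] / [6] / [8] / [9];  Q = [1] / [2] / [3] / [4] / [5]
  Insert 7 (step 6): P = [1, 7] / [3] / [6] / [8] / [9];  Q = [1, 6] / [2] / [3] / [4] / [5]
  Insert 5 (step 7): P = [1, 5] / [3, 7] / [6] / [8] / [9];  Q = [1, 6] / [2, 7] / [3] / [4] / [5]
  Insert 4 (step 8): P = [1, 4] / [3, 5] / [6, 7] / [8] / [9];  Q = [1, 6] / [2, 7] / [3, 8] / [4] / [5]
  Insert 2 (step 9): P = [1, 2] / [3, 4] / [5, 7] / [6] / [8] / [9];  Q = [1, 6] / [2, 7] / [3, 8] / [4] / [5] / [9]
Final shape: (2, 2, 2, 1, 1, 1).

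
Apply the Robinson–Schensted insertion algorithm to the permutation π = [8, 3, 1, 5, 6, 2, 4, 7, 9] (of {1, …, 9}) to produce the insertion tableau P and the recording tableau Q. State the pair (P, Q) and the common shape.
P = [1, 2, 4, 7, 9] / [3, 5, 6] / [8];  Q = [1, 4, 5, 8, 9] / [2, 6, 7] / [3];  common shape = (5, 3, 1)

Row-insert the values π_1, π_2, … into P one at a time, bumping the leftmost entry strictly greater than the inserted value down to the next row. The recording tableau Q records, in position (i, j), the step at which that cell was added to P.
  Insert 8 (step 1): P = [8];  Q = [1]
  Insert 3 (step 2): P = [3] / [8];  Q = [1] / [2]
  Insert 1 (step 3): P = [1] / [3] / [8];  Q = [1] / [2] / [3]
  Insert 5 (step 4): P = [1, 5] / [3] / [8];  Q = [1, 4] / [2] / [3]
  Insert 6 (step 5): P = [1, 5, 6] / [3] / [8];  Q = [1, 4, 5] / [2] / [3]
  Insert 2 (step 6): P = [1, 2, 6] / [3, 5] / [8];  Q = [1, 4, 5] / [2, 6] / [3]
  Insert 4 (step 7): P = [1, 2, 4] / [3, 5, 6] / [8];  Q = [1, 4, 5] / [2, 6, 7] / [3]
  Insert 7 (step 8): P = [1, 2, 4, 7] / [3, 5, 6] / [8];  Q = [1, 4, 5, 8] / [2, 6, 7] / [3]
  Insert 9 (step 9): P = [1, 2, 4, 7, 9] / [3, 5, 6] / [8];  Q = [1, 4, 5, 8, 9] / [2, 6, 7] / [3]
Final shape: (5, 3, 1).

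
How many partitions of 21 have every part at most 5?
p(21, parts ≤ 5) = 221

Use the recurrence p(n, m) = p(n, m−1) + p(n−m, m): either the largest part is < m (count p(n, m−1)) or the largest part is exactly m (remove one copy of m, count p(n−m, m)). With p(0, ·) = 1 this gives p(21, parts ≤ 5) = 221. (By conjugating Young diagrams, this also counts partitions of 21 into at most 5 parts.)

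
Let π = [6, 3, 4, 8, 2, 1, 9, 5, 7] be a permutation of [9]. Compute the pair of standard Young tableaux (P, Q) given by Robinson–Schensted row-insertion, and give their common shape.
P = [1, 4, 5, 7] / [2, 8, 9] / [3] / [6];  Q = [1, 3, 4, 7] / [2, 8, 9] / [5] / [6];  common shape = (4, 3, 1, 1)

Row-insert the values π_1, π_2, … into P one at a time, bumping the leftmost entry strictly greater than the inserted value down to the next row. The recording tableau Q records, in position (i, j), the step at which that cell was added to P.
  Insert 6 (step 1): P = [6];  Q = [1]
  Insert 3 (step 2): P = [3] / [6];  Q = [1] / [2]
  Insert 4 (step 3): P = [3, 4] / [6];  Q = [1, 3] / [2]
  Insert 8 (step 4): P = [3, 4, 8] / [6];  Q = [1, 3, 4] / [2]
  Insert 2 (step 5): P = [2, 4, 8] / [3] / [6];  Q = [1, 3, 4] / [2] / [5]
  Insert 1 (step 6): P = [1, 4, 8] / [2] / [3] / [6];  Q = [1, 3, 4] / [2] / [5] / [6]
  Insert 9 (step 7): P = [1, 4, 8, 9] / [2] / [3] / [6];  Q = [1, 3, 4, 7] / [2] / [5] / [6]
  Insert 5 (step 8): P = [1, 4, 5, 9] / [2, 8] / [3] / [6];  Q = [1, 3, 4, 7] / [2, 8] / [5] / [6]
  Insert 7 (step 9): P = [1, 4, 5, 7] / [2, 8, 9] / [3] / [6];  Q = [1, 3, 4, 7] / [2, 8, 9] / [5] / [6]
Final shape: (4, 3, 1, 1).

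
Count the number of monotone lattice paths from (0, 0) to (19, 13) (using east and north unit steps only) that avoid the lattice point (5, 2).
Number of paths = 253768200

Total paths from (0, 0) to (19, 13): C(32, 19) = 347373600. Paths through (5, 2): (paths (0, 0) → (5, 2)) × (paths (5, 2) → (19, 13)) = C(7, 5) · C(25, 14) = 21 · 4457400 = 93605400. Avoidance count = 347373600 − 93605400 = 253768200.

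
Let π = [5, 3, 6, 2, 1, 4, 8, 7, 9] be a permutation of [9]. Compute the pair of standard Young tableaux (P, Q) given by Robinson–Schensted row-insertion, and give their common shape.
P = [1, 4, 7, 9] / [2, 6, 8] / [3] / [5];  Q = [1, 3, 7, 9] / [2, 6, 8] / [4] / [5];  common shape = (4, 3, 1, 1)

Row-insert the values π_1, π_2, … into P one at a time, bumping the leftmost entry strictly greater than the inserted value down to the next row. The recording tableau Q records, in position (i, j), the step at which that cell was added to P.
  Insert 5 (step 1): P = [5];  Q = [1]
  Insert 3 (step 2): P = [3] / [5];  Q = [1] / [2]
  Insert 6 (step 3): P = [3, 6] / [5];  Q = [1, 3] / [2]
  Insert 2 (step 4): P = [2, 6] / [3] / [5];  Q = [1, 3] / [2] / [4]
  Insert 1 (step 5): P = [1, 6] / [2] / [3] / [5];  Q = [1, 3] / [2] / [4] / [5]
  Insert 4 (step 6): P = [1, 4] / [2, 6] / [3] / [5];  Q = [1, 3] / [2, 6] / [4] / [5]
  Insert 8 (step 7): P = [1, 4, 8] / [2, 6] / [3] / [5];  Q = [1, 3, 7] / [2, 6] / [4] / [5]
  Insert 7 (step 8): P = [1, 4, 7] / [2, 6, 8] / [3] / [5];  Q = [1, 3, 7] / [2, 6, 8] / [4] / [5]
  Insert 9 (step 9): P = [1, 4, 7, 9] / [2, 6, 8] / [3] / [5];  Q = [1, 3, 7, 9] / [2, 6, 8] / [4] / [5]
Final shape: (4, 3, 1, 1).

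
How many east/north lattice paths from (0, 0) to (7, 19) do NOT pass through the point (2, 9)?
Number of paths = 492635

Total paths from (0, 0) to (7, 19): C(26, 7) = 657800. Paths through (2, 9): (paths (0, 0) → (2, 9)) × (paths (2, 9) → (7, 19)) = C(11, 2) · C(15, 5) = 55 · 3003 = 165165. Avoidance count = 657800 − 165165 = 492635.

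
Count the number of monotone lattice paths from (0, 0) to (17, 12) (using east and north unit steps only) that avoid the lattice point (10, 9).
Number of paths = 40810575

Total paths from (0, 0) to (17, 12): C(29, 17) = 51895935. Paths through (10, 9): (paths (0, 0) → (10, 9)) × (paths (10, 9) → (17, 12)) = C(19, 10) · C(10, 7) = 92378 · 120 = 11085360. Avoidance count = 51895935 − 11085360 = 40810575.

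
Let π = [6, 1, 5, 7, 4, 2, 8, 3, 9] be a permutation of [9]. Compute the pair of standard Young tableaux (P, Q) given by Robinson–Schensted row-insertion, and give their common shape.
P = [1, 2, 3, 8, 9] / [4, 7] / [5] / [6];  Q = [1, 3, 4, 7, 9] / [2, 8] / [5] / [6];  common shape = (5, 2, 1, 1)

Row-insert the values π_1, π_2, … into P one at a time, bumping the leftmost entry strictly greater than the inserted value down to the next row. The recording tableau Q records, in position (i, j), the step at which that cell was added to P.
  Insert 6 (step 1): P = [6];  Q = [1]
  Insert 1 (step 2): P = [1] / [6];  Q = [1] / [2]
  Insert 5 (step 3): P = [1, 5] / [6];  Q = [1, 3] / [2]
  Insert 7 (step 4): P = [1, 5, 7] / [6];  Q = [1, 3, 4] / [2]
  Insert 4 (step 5): P = [1, 4, 7] / [5] / [6];  Q = [1, 3, 4] / [2] / [5]
  Insert 2 (step 6): P = [1, 2, 7] / [4] / [5] / [6];  Q = [1, 3, 4] / [2] / [5] / [6]
  Insert 8 (step 7): P = [1, 2, 7, 8] / [4] / [5] / [6];  Q = [1, 3, 4, 7] / [2] / [5] / [6]
  Insert 3 (step 8): P = [1, 2, 3, 8] / [4, 7] / [5] / [6];  Q = [1, 3, 4, 7] / [2, 8] / [5] / [6]
  Insert 9 (step 9): P = [1, 2, 3, 8, 9] / [4, 7] / [5] / [6];  Q = [1, 3, 4, 7, 9] / [2, 8] / [5] / [6]
Final shape: (5, 2, 1, 1).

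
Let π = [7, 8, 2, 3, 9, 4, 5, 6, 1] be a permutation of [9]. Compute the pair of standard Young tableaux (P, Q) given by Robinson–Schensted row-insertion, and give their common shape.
P = [1, 3, 4, 5, 6] / [2, 8, 9] / [7];  Q = [1, 2, 5, 7, 8] / [3, 4, 6] / [9];  common shape = (5, 3, 1)

Row-insert the values π_1, π_2, … into P one at a time, bumping the leftmost entry strictly greater than the inserted value down to the next row. The recording tableau Q records, in position (i, j), the step at which that cell was added to P.
  Insert 7 (step 1): P = [7];  Q = [1]
  Insert 8 (step 2): P = [7, 8];  Q = [1, 2]
  Insert 2 (step 3): P = [2, 8] / [7];  Q = [1, 2] / [3]
  Insert 3 (step 4): P = [2, 3] / [7, 8];  Q = [1, 2] / [3, 4]
  Insert 9 (step 5): P = [2, 3, 9] / [7, 8];  Q = [1, 2, 5] / [3, 4]
  Insert 4 (step 6): P = [2, 3, 4] / [7, 8, 9];  Q = [1, 2, 5] / [3, 4, 6]
  Insert 5 (step 7): P = [2, 3, 4, 5] / [7, 8, 9];  Q = [1, 2, 5, 7] / [3, 4, 6]
  Insert 6 (step 8): P = [2, 3, 4, 5, 6] / [7, 8, 9];  Q = [1, 2, 5, 7, 8] / [3, 4, 6]
  Insert 1 (step 9): P = [1, 3, 4, 5, 6] / [2, 8, 9] / [7];  Q = [1, 2, 5, 7, 8] / [3, 4, 6] / [9]
Final shape: (5, 3, 1).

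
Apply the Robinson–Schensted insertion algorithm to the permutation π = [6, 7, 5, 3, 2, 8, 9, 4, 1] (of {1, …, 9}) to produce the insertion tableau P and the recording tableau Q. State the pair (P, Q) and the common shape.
P = [1, 4, 8, 9] / [2, 7] / [3] / [5] / [6];  Q = [1, 2, 6, 7] / [3, 8] / [4] / [5] / [9];  common shape = (4, 2, 1, 1, 1)

Row-insert the values π_1, π_2, … into P one at a time, bumping the leftmost entry strictly greater than the inserted value down to the next row. The recording tableau Q records, in position (i, j), the step at which that cell was added to P.
  Insert 6 (step 1): P = [6];  Q = [1]
  Insert 7 (step 2): P = [6, 7];  Q = [1, 2]
  Insert 5 (step 3): P = [5, 7] / [6];  Q = [1, 2] / [3]
  Insert 3 (step 4): P = [3, 7] / [5] / [6];  Q = [1, 2] / [3] / [4]
  Insert 2 (step 5): P = [2, 7] / [3] / [5] / [6];  Q = [1, 2] / [3] / [4] / [5]
  Insert 8 (step 6): P = [2, 7, 8] / [3] / [5] / [6];  Q = [1, 2, 6] / [3] / [4] / [5]
  Insert 9 (step 7): P = [2, 7, 8, 9] / [3] / [5] / [6];  Q = [1, 2, 6, 7] / [3] / [4] / [5]
  Insert 4 (step 8): P = [2, 4, 8, 9] / [3, 7] / [5] / [6];  Q = [1, 2, 6, 7] / [3, 8] / [4] / [5]
  Insert 1 (step 9): P = [1, 4, 8, 9] / [2, 7] / [3] / [5] / [6];  Q = [1, 2, 6, 7] / [3, 8] / [4] / [5] / [9]
Final shape: (4, 2, 1, 1, 1).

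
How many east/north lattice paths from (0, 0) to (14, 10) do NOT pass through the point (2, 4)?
Number of paths = 1682796

Total paths from (0, 0) to (14, 10): C(24, 14) = 1961256. Paths through (2, 4): (paths (0, 0) → (2, 4)) × (paths (2, 4) → (14, 10)) = C(6, 2) · C(18, 12) = 15 · 18564 = 278460. Avoidance count = 1961256 − 278460 = 1682796.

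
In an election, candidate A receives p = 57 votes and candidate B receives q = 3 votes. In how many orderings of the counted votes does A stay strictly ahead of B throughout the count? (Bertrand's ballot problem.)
Strict-lead orderings = 30798

Total orderings of the 60 votes with 57 for A: C(60, 57) = 34220. By the Bertrand ballot formula (Cycle Lemma / reflection principle), the number of orderings in which A is strictly ahead of B throughout is (p − q)/(p + q) · C(p + q, p) = (57 − 3)/(57 + 3) · 34220 = 30798.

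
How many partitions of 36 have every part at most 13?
p(36, parts ≤ 13) = 13542

Use the recurrence p(n, m) = p(n, m−1) + p(n−m, m): either the largest part is < m (count p(n, m−1)) or the largest part is exactly m (remove one copy of m, count p(n−m, m)). With p(0, ·) = 1 this gives p(36, parts ≤ 13) = 13542. (By conjugating Young diagrams, this also counts partitions of 36 into at most 13 parts.)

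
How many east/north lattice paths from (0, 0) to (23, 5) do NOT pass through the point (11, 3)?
Number of paths = 65156

Total paths from (0, 0) to (23, 5): C(28, 23) = 98280. Paths through (11, 3): (paths (0, 0) → (11, 3)) × (paths (11, 3) → (23, 5)) = C(14, 11) · C(14, 12) = 364 · 91 = 33124. Avoidance count = 98280 − 33124 = 65156.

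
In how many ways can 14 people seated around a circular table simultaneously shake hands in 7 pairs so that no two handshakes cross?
C_7 = 429

These noncrossing handshakes are counted by the Catalan number C_n = (1/(n + 1)) · C(2n, n). For n = 7: C_7 = (1/8) · C(14, 7) = 3432/8 = 429.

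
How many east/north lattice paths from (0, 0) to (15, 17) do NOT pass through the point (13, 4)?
Number of paths = 565472820

Total paths from (0, 0) to (15, 17): C(32, 15) = 565722720. Paths through (13, 4): (paths (0, 0) → (13, 4)) × (paths (13, 4) → (15, 17)) = C(17, 13) · C(15, 2) = 2380 · 105 = 249900. Avoidance count = 565722720 − 249900 = 565472820.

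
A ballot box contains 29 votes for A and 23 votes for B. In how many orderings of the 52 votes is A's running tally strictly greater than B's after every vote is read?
Strict-lead orderings = 40715807302800

Total orderings of the 52 votes with 29 for A: C(52, 29) = 352870329957600. By the Bertrand ballot formula (Cycle Lemma / reflection principle), the number of orderings in which A is strictly ahead of B throughout is (p − q)/(p + q) · C(p + q, p) = (29 − 23)/(29 + 23) · 352870329957600 = 40715807302800.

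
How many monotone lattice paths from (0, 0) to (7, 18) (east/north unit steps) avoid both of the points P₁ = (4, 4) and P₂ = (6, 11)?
Number of paths = 354252

Inclusion–exclusion. Total paths: C(25, 7) = 480700. Through P₁: C(8, 4)·C(17, 3) = 47600. Through P₂: C(17, 6)·C(8, 1) = 99008. Since P₁ is strictly southwest of P₂, a monotone path through both must visit P₁ then P₂; paths through both = C(8, 4)·C(9, 2)·C(8, 1) = 20160. Avoid both = 480700 − 47600 − 99008 + 20160 = 354252.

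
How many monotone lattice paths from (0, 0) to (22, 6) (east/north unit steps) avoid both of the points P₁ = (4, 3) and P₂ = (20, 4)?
Number of paths = 270004

Inclusion–exclusion. Total paths: C(28, 22) = 376740. Through P₁: C(7, 4)·C(21, 18) = 46550. Through P₂: C(24, 20)·C(4, 2) = 63756. Since P₁ is strictly southwest of P₂, a monotone path through both must visit P₁ then P₂; paths through both = C(7, 4)·C(17, 16)·C(4, 2) = 3570. Avoid both = 376740 − 46550 − 63756 + 3570 = 270004.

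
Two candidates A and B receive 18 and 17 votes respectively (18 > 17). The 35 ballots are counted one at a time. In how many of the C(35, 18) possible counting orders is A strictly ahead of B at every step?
Strict-lead orderings = 129644790

Total orderings of the 35 votes with 18 for A: C(35, 18) = 4537567650. By the Bertrand ballot formula (Cycle Lemma / reflection principle), the number of orderings in which A is strictly ahead of B throughout is (p − q)/(p + q) · C(p + q, p) = (18 − 17)/(18 + 17) · 4537567650 = 129644790.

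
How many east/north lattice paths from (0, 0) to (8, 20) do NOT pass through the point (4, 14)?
Number of paths = 2465505

Total paths from (0, 0) to (8, 20): C(28, 8) = 3108105. Paths through (4, 14): (paths (0, 0) → (4, 14)) × (paths (4, 14) → (8, 20)) = C(18, 4) · C(10, 4) = 3060 · 210 = 642600. Avoidance count = 3108105 − 642600 = 2465505.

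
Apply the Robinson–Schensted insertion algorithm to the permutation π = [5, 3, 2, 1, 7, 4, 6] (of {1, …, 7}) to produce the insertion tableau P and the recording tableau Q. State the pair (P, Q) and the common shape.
P = [1, 4, 6] / [2, 7] / [3] / [5];  Q = [1, 5, 7] / [2, 6] / [3] / [4];  common shape = (3, 2, 1, 1)

Row-insert the values π_1, π_2, … into P one at a time, bumping the leftmost entry strictly greater than the inserted value down to the next row. The recording tableau Q records, in position (i, j), the step at which that cell was added to P.
  Insert 5 (step 1): P = [5];  Q = [1]
  Insert 3 (step 2): P = [3] / [5];  Q = [1] / [2]
  Insert 2 (step 3): P = [2] / [3] / [5];  Q = [1] / [2] / [3]
  Insert 1 (step 4): P = [1] / [2] / [3] / [5];  Q = [1] / [2] / [3] / [4]
  Insert 7 (step 5): P = [1, 7] / [2] / [3] / [5];  Q = [1, 5] / [2] / [3] / [4]
  Insert 4 (step 6): P = [1, 4] / [2, 7] / [3] / [5];  Q = [1, 5] / [2, 6] / [3] / [4]
  Insert 6 (step 7): P = [1, 4, 6] / [2, 7] / [3] / [5];  Q = [1, 5, 7] / [2, 6] / [3] / [4]
Final shape: (3, 2, 1, 1).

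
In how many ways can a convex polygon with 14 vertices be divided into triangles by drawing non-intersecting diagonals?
C_12 = 208012

These polygon triangulations are counted by the Catalan number C_n = (1/(n + 1)) · C(2n, n). For n = 12: C_12 = (1/13) · C(24, 12) = 2704156/13 = 208012.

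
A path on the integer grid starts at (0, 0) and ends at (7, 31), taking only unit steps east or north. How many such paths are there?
Number of paths = 12620256

A monotone lattice path from (0, 0) to (7, 31) consists of 7 east steps and 31 north steps in some order, so it is determined by which 7 of the 38 steps are east. The count is C(38, 7) = 12620256.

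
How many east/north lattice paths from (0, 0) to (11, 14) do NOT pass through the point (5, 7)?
Number of paths = 3098328

Total paths from (0, 0) to (11, 14): C(25, 11) = 4457400. Paths through (5, 7): (paths (0, 0) → (5, 7)) × (paths (5, 7) → (11, 14)) = C(12, 5) · C(13, 6) = 792 · 1716 = 1359072. Avoidance count = 4457400 − 1359072 = 3098328.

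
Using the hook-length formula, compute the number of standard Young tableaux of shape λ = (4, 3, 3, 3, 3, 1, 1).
# SYT of shape (4, 3, 3, 3, 3, 1, 1) = 1575288

Hook-length formula: f^λ = n! / Π hook(c), product over all cells c of the Young diagram. For λ = (4, 3, 3, 3, 3, 1, 1), n = 18 boxes. Hook lengths by row (left-to-right, top-to-bottom): [10, 7, 6, 1]; [8, 5, 4]; [7, 4, 3]; [6, 3, 2]; [5, 2, 1]; [2]; [1]. Product of hooks = 4064256000. So f^λ = 18! / 4064256000 = 6402373705728000 / 4064256000 = 1575288.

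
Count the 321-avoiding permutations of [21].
C_21 = 24466267020

These 321-avoiding permutations are counted by the Catalan number C_n = (1/(n + 1)) · C(2n, n). For n = 21: C_21 = (1/22) · C(42, 21) = 538257874440/22 = 24466267020.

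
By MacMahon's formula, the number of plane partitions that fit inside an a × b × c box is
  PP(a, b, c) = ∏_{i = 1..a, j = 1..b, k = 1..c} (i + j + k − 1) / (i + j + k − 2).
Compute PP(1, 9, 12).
PP(1, 9, 12) = 293930

Evaluate the triple product over i = 1..1, j = 1..9, k = 1..12. The factors are (2/1) · (3/2) · (4/3) · (5/4) · (6/5) · (7/6) · (8/7) · (9/8) · … (108 factors total). The numerators and denominators telescope so the product is an integer; carrying out the multiplication exactly gives PP(1, 9, 12) = 293930.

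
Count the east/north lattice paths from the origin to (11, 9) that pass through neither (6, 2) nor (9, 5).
Number of paths = 124154

Inclusion–exclusion. Total paths: C(20, 11) = 167960. Through P₁: C(8, 6)·C(12, 5) = 22176. Through P₂: C(14, 9)·C(6, 2) = 30030. Since P₁ is strictly southwest of P₂, a monotone path through both must visit P₁ then P₂; paths through both = C(8, 6)·C(6, 3)·C(6, 2) = 8400. Avoid both = 167960 − 22176 − 30030 + 8400 = 124154.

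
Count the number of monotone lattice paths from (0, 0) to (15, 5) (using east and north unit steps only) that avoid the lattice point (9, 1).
Number of paths = 13404

Total paths from (0, 0) to (15, 5): C(20, 15) = 15504. Paths through (9, 1): (paths (0, 0) → (9, 1)) × (paths (9, 1) → (15, 5)) = C(10, 9) · C(10, 6) = 10 · 210 = 2100. Avoidance count = 15504 − 2100 = 13404.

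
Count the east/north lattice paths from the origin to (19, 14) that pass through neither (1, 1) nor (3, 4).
Number of paths = 326627025

Inclusion–exclusion. Total paths: C(33, 19) = 818809200. Through P₁: C(2, 1)·C(31, 18) = 412506150. Through P₂: C(7, 3)·C(26, 16) = 185910725. Since P₁ is strictly southwest of P₂, a monotone path through both must visit P₁ then P₂; paths through both = C(2, 1)·C(5, 2)·C(26, 16) = 106234700. Avoid both = 818809200 − 412506150 − 185910725 + 106234700 = 326627025.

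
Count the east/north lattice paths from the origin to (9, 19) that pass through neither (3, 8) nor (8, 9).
Number of paths = 4608340

Inclusion–exclusion. Total paths: C(28, 9) = 6906900. Through P₁: C(11, 3)·C(17, 6) = 2042040. Through P₂: C(17, 8)·C(11, 1) = 267410. Since P₁ is strictly southwest of P₂, a monotone path through both must visit P₁ then P₂; paths through both = C(11, 3)·C(6, 5)·C(11, 1) = 10890. Avoid both = 6906900 − 2042040 − 267410 + 10890 = 4608340.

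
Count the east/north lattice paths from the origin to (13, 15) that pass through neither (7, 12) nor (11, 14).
Number of paths = 22104828

Inclusion–exclusion. Total paths: C(28, 13) = 37442160. Through P₁: C(19, 7)·C(9, 6) = 4232592. Through P₂: C(25, 11)·C(3, 2) = 13372200. Since P₁ is strictly southwest of P₂, a monotone path through both must visit P₁ then P₂; paths through both = C(19, 7)·C(6, 4)·C(3, 2) = 2267460. Avoid both = 37442160 − 4232592 − 13372200 + 2267460 = 22104828.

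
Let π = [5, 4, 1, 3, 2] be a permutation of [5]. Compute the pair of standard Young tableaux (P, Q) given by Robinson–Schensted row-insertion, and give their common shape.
P = [1, 2] / [3] / [4] / [5];  Q = [1, 4] / [2] / [3] / [5];  common shape = (2, 1, 1, 1)

Row-insert the values π_1, π_2, … into P one at a time, bumping the leftmost entry strictly greater than the inserted value down to the next row. The recording tableau Q records, in position (i, j), the step at which that cell was added to P.
  Insert 5 (step 1): P = [5];  Q = [1]
  Insert 4 (step 2): P = [4] / [5];  Q = [1] / [2]
  Insert 1 (step 3): P = [1] / [4] / [5];  Q = [1] / [2] / [3]
  Insert 3 (step 4): P = [1, 3] / [4] / [5];  Q = [1, 4] / [2] / [3]
  Insert 2 (step 5): P = [1, 2] / [3] / [4] / [5];  Q = [1, 4] / [2] / [3] / [5]
Final shape: (2, 1, 1, 1).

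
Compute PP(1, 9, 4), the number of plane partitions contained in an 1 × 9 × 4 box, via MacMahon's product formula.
PP(1, 9, 4) = 715

Evaluate the triple product over i = 1..1, j = 1..9, k = 1..4. The factors are (2/1) · (3/2) · (4/3) · (5/4) · (3/2) · (4/3) · (5/4) · (6/5) · … (36 factors total). The numerators and denominators telescope so the product is an integer; carrying out the multiplication exactly gives PP(1, 9, 4) = 715.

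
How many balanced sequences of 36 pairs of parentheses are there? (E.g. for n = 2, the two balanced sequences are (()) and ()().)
C_36 = 11959798385860453492

These balanced parentheses are counted by the Catalan number C_n = (1/(n + 1)) · C(2n, n). For n = 36: C_36 = (1/37) · C(72, 36) = 442512540276836779204/37 = 11959798385860453492.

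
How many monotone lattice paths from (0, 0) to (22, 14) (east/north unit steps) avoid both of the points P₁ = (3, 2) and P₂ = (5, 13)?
Number of paths = 2384951766

Inclusion–exclusion. Total paths: C(36, 22) = 3796297200. Through P₁: C(5, 3)·C(31, 19) = 1411205250. Through P₂: C(18, 5)·C(18, 17) = 154224. Since P₁ is strictly southwest of P₂, a monotone path through both must visit P₁ then P₂; paths through both = C(5, 3)·C(13, 2)·C(18, 17) = 14040. Avoid both = 3796297200 − 1411205250 − 154224 + 14040 = 2384951766.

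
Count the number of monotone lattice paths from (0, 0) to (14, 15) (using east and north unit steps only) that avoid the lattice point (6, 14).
Number of paths = 77209920

Total paths from (0, 0) to (14, 15): C(29, 14) = 77558760. Paths through (6, 14): (paths (0, 0) → (6, 14)) × (paths (6, 14) → (14, 15)) = C(20, 6) · C(9, 8) = 38760 · 9 = 348840. Avoidance count = 77558760 − 348840 = 77209920.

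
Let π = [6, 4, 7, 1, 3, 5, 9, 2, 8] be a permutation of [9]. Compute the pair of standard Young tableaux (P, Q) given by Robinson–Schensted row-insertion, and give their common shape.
P = [1, 2, 5, 8] / [3, 7, 9] / [4] / [6];  Q = [1, 3, 6, 7] / [2, 5, 9] / [4] / [8];  common shape = (4, 3, 1, 1)

Row-insert the values π_1, π_2, … into P one at a time, bumping the leftmost entry strictly greater than the inserted value down to the next row. The recording tableau Q records, in position (i, j), the step at which that cell was added to P.
  Insert 6 (step 1): P = [6];  Q = [1]
  Insert 4 (step 2): P = [4] / [6];  Q = [1] / [2]
  Insert 7 (step 3): P = [4, 7] / [6];  Q = [1, 3] / [2]
  Insert 1 (step 4): P = [1, 7] / [4] / [6];  Q = [1, 3] / [2] / [4]
  Insert 3 (step 5): P = [1, 3] / [4, 7] / [6];  Q = [1, 3] / [2, 5] / [4]
  Insert 5 (step 6): P = [1, 3, 5] / [4, 7] / [6];  Q = [1, 3, 6] / [2, 5] / [4]
  Insert 9 (step 7): P = [1, 3, 5, 9] / [4, 7] / [6];  Q = [1, 3, 6, 7] / [2, 5] / [4]
  Insert 2 (step 8): P = [1, 2, 5, 9] / [3, 7] / [4] / [6];  Q = [1, 3, 6, 7] / [2, 5] / [4] / [8]
  Insert 8 (step 9): P = [1, 2, 5, 8] / [3, 7, 9] / [4] / [6];  Q = [1, 3, 6, 7] / [2, 5, 9] / [4] / [8]
Final shape: (4, 3, 1, 1).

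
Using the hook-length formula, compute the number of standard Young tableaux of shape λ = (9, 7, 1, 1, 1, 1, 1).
# SYT of shape (9, 7, 1, 1, 1, 1, 1) = 27159132

Hook-length formula: f^λ = n! / Π hook(c), product over all cells c of the Young diagram. For λ = (9, 7, 1, 1, 1, 1, 1), n = 21 boxes. Hook lengths by row (left-to-right, top-to-bottom): [15, 9, 8, 7, 6, 5, 4, 2, 1]; [12, 6, 5, 4, 3, 2, 1]; [5]; [4]; [3]; [2]; [1]. Product of hooks = 1881169920000. So f^λ = 21! / 1881169920000 = 51090942171709440000 / 1881169920000 = 27159132.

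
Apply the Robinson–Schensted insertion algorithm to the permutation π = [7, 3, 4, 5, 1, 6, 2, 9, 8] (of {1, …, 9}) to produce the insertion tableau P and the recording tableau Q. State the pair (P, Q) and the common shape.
P = [1, 2, 5, 6, 8] / [3, 4, 9] / [7];  Q = [1, 3, 4, 6, 8] / [2, 7, 9] / [5];  common shape = (5, 3, 1)

Row-insert the values π_1, π_2, … into P one at a time, bumping the leftmost entry strictly greater than the inserted value down to the next row. The recording tableau Q records, in position (i, j), the step at which that cell was added to P.
  Insert 7 (step 1): P = [7];  Q = [1]
  Insert 3 (step 2): P = [3] / [7];  Q = [1] / [2]
  Insert 4 (step 3): P = [3, 4] / [7];  Q = [1, 3] / [2]
  Insert 5 (step 4): P = [3, 4, 5] / [7];  Q = [1, 3, 4] / [2]
  Insert 1 (step 5): P = [1, 4, 5] / [3] / [7];  Q = [1, 3, 4] / [2] / [5]
  Insert 6 (step 6): P = [1, 4, 5, 6] / [3] / [7];  Q = [1, 3, 4, 6] / [2] / [5]
  Insert 2 (step 7): P = [1, 2, 5, 6] / [3, 4] / [7];  Q = [1, 3, 4, 6] / [2, 7] / [5]
  Insert 9 (step 8): P = [1, 2, 5, 6, 9] / [3, 4] / [7];  Q = [1, 3, 4, 6, 8] / [2, 7] / [5]
  Insert 8 (step 9): P = [1, 2, 5, 6, 8] / [3, 4, 9] / [7];  Q = [1, 3, 4, 6, 8] / [2, 7, 9] / [5]
Final shape: (5, 3, 1).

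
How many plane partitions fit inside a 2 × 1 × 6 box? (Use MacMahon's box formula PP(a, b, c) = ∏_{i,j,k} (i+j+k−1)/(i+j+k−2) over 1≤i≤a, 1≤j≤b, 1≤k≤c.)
PP(2, 1, 6) = 28

Evaluate the triple product over i = 1..2, j = 1..1, k = 1..6. The factors are (2/1) · (3/2) · (4/3) · (5/4) · (6/5) · (7/6) · (3/2) · (4/3) · … (12 factors total). The numerators and denominators telescope so the product is an integer; carrying out the multiplication exactly gives PP(2, 1, 6) = 28.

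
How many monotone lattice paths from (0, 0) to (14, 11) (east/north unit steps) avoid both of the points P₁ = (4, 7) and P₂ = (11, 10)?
Number of paths = 2874606

Inclusion–exclusion. Total paths: C(25, 14) = 4457400. Through P₁: C(11, 4)·C(14, 10) = 330330. Through P₂: C(21, 11)·C(4, 3) = 1410864. Since P₁ is strictly southwest of P₂, a monotone path through both must visit P₁ then P₂; paths through both = C(11, 4)·C(10, 7)·C(4, 3) = 158400. Avoid both = 4457400 − 330330 − 1410864 + 158400 = 2874606.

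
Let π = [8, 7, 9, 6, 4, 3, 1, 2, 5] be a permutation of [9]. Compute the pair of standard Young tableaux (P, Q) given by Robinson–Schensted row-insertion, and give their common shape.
P = [1, 2, 5] / [3, 9] / [4] / [6] / [7] / [8];  Q = [1, 3, 9] / [2, 8] / [4] / [5] / [6] / [7];  common shape = (3, 2, 1, 1, 1, 1)

Row-insert the values π_1, π_2, … into P one at a time, bumping the leftmost entry strictly greater than the inserted value down to the next row. The recording tableau Q records, in position (i, j), the step at which that cell was added to P.
  Insert 8 (step 1): P = [8];  Q = [1]
  Insert 7 (step 2): P = [7] / [8];  Q = [1] / [2]
  Insert 9 (step 3): P = [7, 9] / [8];  Q = [1, 3] / [2]
  Insert 6 (step 4): P = [6, 9] / [7] / [8];  Q = [1, 3] / [2] / [4]
  Insert 4 (step 5): P = [4, 9] / [6] / [7] / [8];  Q = [1, 3] / [2] / [4] / [5]
  Insert 3 (step 6): P = [3, 9] / [4] / [6] / [7] / [8];  Q = [1, 3] / [2] / [4] / [5] / [6]
  Insert 1 (step 7): P = [1, 9] / [3] / [4] / [6] / [7] / [8];  Q = [1, 3] / [2] / [4] / [5] / [6] / [7]
  Insert 2 (step 8): P = [1, 2] / [3, 9] / [4] / [6] / [7] / [8];  Q = [1, 3] / [2, 8] / [4] / [5] / [6] / [7]
  Insert 5 (step 9): P = [1, 2, 5] / [3, 9] / [4] / [6] / [7] / [8];  Q = [1, 3, 9] / [2, 8] / [4] / [5] / [6] / [7]
Final shape: (3, 2, 1, 1, 1, 1).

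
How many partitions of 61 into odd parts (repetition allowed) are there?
p_odd(61) = 12076

Enumerate partitions using only odd parts via the recurrence o(n, m) = o(n, m−2) + o(n−m, m) over odd m, starting from the largest odd part ≤ n. This gives p_odd(61) = 12076. (Euler's theorem: equals the count of distinct-part partitions.)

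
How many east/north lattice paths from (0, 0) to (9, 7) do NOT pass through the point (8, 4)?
Number of paths = 9460

Total paths from (0, 0) to (9, 7): C(16, 9) = 11440. Paths through (8, 4): (paths (0, 0) → (8, 4)) × (paths (8, 4) → (9, 7)) = C(12, 8) · C(4, 1) = 495 · 4 = 1980. Avoidance count = 11440 − 1980 = 9460.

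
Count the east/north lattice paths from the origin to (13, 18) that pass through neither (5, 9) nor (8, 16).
Number of paths = 147184604

Inclusion–exclusion. Total paths: C(31, 13) = 206253075. Through P₁: C(14, 5)·C(17, 8) = 48668620. Through P₂: C(24, 8)·C(7, 5) = 15444891. Since P₁ is strictly southwest of P₂, a monotone path through both must visit P₁ then P₂; paths through both = C(14, 5)·C(10, 3)·C(7, 5) = 5045040. Avoid both = 206253075 − 48668620 − 15444891 + 5045040 = 147184604.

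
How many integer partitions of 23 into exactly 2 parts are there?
p(23, 2 parts) = 11

Partitions of n into exactly k parts are in bijection with partitions of n − k into at most k parts (subtract 1 from each part). So p(23, exactly 2) = p(21, parts ≤ 2). Computing via the recurrence p(m, j) = p(m, j−1) + p(m−j, j) gives 11.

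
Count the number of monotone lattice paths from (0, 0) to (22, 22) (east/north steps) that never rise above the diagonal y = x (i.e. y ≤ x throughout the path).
Number of paths = 91482563640

By the reflection principle (André's argument), the number of monotone paths to (22, 22) with n ≤ m that never go above y = x is C(44, 22) − C(44, 23) = 2104098963720 − 2012616400080 = 91482563640.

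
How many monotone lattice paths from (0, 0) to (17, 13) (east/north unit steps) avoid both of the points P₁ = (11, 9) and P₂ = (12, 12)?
Number of paths = 72294354

Inclusion–exclusion. Total paths: C(30, 17) = 119759850. Through P₁: C(20, 11)·C(10, 6) = 35271600. Through P₂: C(24, 12)·C(6, 5) = 16224936. Since P₁ is strictly southwest of P₂, a monotone path through both must visit P₁ then P₂; paths through both = C(20, 11)·C(4, 1)·C(6, 5) = 4031040. Avoid both = 119759850 − 35271600 − 16224936 + 4031040 = 72294354.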